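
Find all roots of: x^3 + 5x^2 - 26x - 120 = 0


Let p(x) = x^3 + 5x^2 - 26x - 120. By the rational root theorem (leading coefficient 1), any rational root is an integer divisor of 120: try ±1, ±2, ... in turn.
Test x = 1: value = -140 ≠ 0.
Test x = -1: value = -90 ≠ 0.
Test x = 2: value = -144 ≠ 0.
Test x = -2: value = -56 ≠ 0.
Test x = 3: value = -126 ≠ 0.
Test x = -3: value = -24 ≠ 0.
Test x = 4: value = -80 ≠ 0.
Test x = -4: value = 0 ✓, so (x + 4) is a factor.
Synthetic division by (x + 4): bring down 1; 1(-4) + 5 = 1; 1(-4) - 26 = -30; (-30)(-4) - 120 = 0 → quotient x^2 + x - 30, remainder 0.
Solve the quadratic x^2 + x - 30 = 0: discriminant = 1^2 - 4(1)(-30) = 1 + 120 = 121.
sqrt(121) = 11, so x = (-1 ± 11)/2: x = 5 or x = -6.
Collecting all roots found:

x = -6, x = -4, x = 5


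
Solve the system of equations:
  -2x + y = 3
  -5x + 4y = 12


Using Cramer's rule:
Determinant D = (-2)(4) - (-5)(1) = -8 + 5 = -3
Dx = (3)(4) - (12)(1) = 12 - 12 = 0
Dy = (-2)(12) - (-5)(3) = -24 + 15 = -9
x = Dx/D = 0/-3 = 0
y = Dy/D = -9/-3 = 3

x = 0, y = 3


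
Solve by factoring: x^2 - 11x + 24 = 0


We need two numbers that multiply to 24 and add to -11.
Those numbers are -3 and -8 (since (-3) * (-8) = 24 and (-3) + (-8) = -11).
So x^2 - 11x + 24 = (x - 3)(x - 8) = 0
Setting each factor to zero: x = 3 or x = 8

x = 3, x = 8


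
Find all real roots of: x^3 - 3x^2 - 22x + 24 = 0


Let p(x) = x^3 - 3x^2 - 22x + 24. By the rational root theorem (leading coefficient 1), any rational root is an integer divisor of 24: try ±1, ±2, ... in turn.
Test x = 1: value = 0 ✓, so (x - 1) is a factor.
Synthetic division by (x - 1): bring down 1; 1(1) - 3 = -2; (-2)(1) - 22 = -24; (-24)(1) + 24 = 0 → quotient x^2 - 2x - 24, remainder 0.
Solve the quadratic x^2 - 2x - 24 = 0: discriminant = (-2)^2 - 4(1)(-24) = 4 + 96 = 100.
sqrt(100) = 10, so x = (2 ± 10)/2: x = 6 or x = -4.

x = -4, x = 1, x = 6


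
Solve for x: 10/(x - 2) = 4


Multiply both sides by (x - 2): 10 = 4(x - 2)
Distribute: 10 = 4x - 8
4x = 10 + 8 = 18
x = 9/2

x = 9/2


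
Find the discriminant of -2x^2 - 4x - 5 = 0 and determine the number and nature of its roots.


For ax^2 + bx + c = 0, discriminant D = b^2 - 4ac
Here a = -2, b = -4, c = -5
D = (-4)^2 - 4(-2)(-5) = 16 - 40 = -24

D = -24 < 0
The equation has no real roots (2 complex conjugate roots).

Discriminant = -24, no real roots (2 complex conjugate roots)


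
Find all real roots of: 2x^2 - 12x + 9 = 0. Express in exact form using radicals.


Using the quadratic formula: x = (-b ± sqrt(b^2 - 4ac)) / (2a)
Here a = 2, b = -12, c = 9
Discriminant = b^2 - 4ac = (-12)^2 - 4(2)(9) = 144 - 72 = 72
Since discriminant = 72 > 0, there are two real roots.
x = (12 ± 6*sqrt(2)) / 4
Simplifying: x = (6 ± 3*sqrt(2)) / 2
Numerically: x ≈ 5.1213 or x ≈ 0.8787

x = (6 + 3*sqrt(2)) / 2 or x = (6 - 3*sqrt(2)) / 2


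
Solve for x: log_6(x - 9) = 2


Convert to exponential form: x - 9 = 6^2 = 36
x = 36 + 9 = 45
Check: log_6(45 - 9) = log_6(36) = log_6(36) = 2 ✓

x = 45


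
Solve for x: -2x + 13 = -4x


Starting with: -2x + 13 = -4x
Move all x terms to left: (-2 + 4)x = 0 - 13
Simplify: 2x = -13
Divide both sides by 2: x = -13/2

x = -13/2


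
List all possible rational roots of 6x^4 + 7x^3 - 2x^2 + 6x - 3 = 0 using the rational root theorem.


Rational root theorem: possible roots are ±p/q where:
  p divides the constant term (-3): p ∈ {1, 3}
  q divides the leading coefficient (6): q ∈ {1, 2, 3, 6}

All possible rational roots: -3, -3/2, -1, -1/2, -1/3, -1/6, 1/6, 1/3, 1/2, 1, 3/2, 3

-3, -3/2, -1, -1/2, -1/3, -1/6, 1/6, 1/3, 1/2, 1, 3/2, 3


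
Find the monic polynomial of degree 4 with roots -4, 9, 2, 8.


A monic polynomial with roots -4, 9, 2, 8 is:
p(x) = (x + 4)(x - 9)(x - 2)(x - 8)
After multiplying by (x + 4): x + 4
After multiplying by (x - 9): x^2 - 5x - 36
After multiplying by (x - 2): x^3 - 7x^2 - 26x + 72
After multiplying by (x - 8): x^4 - 15x^3 + 30x^2 + 280x - 576

x^4 - 15x^3 + 30x^2 + 280x - 576


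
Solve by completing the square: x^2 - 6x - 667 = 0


Start: x^2 - 6x - 667 = 0
Move constant: x^2 - 6x = 667
Half of -6 is -3, squared is 9
Add 9 to both sides: x^2 - 6x + 9 = 676
(x - 3)^2 = 676
x - 3 = ±26
x = 3 + 26 = 29 or x = 3 - 26 = -23

x = -23, x = 29


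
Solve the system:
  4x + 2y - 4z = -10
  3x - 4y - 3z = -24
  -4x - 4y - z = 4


Using Cramer's rule. Expand each determinant along the first row.
D  = 4*[(-4)*(-1) - (-3)*(-4)] - 2*[3*(-1) - (-3)*(-4)] + (-4)*[3*(-4) - (-4)*(-4)]
  = 4*(-8) - 2*(-15) + (-4)*(-28) = 110
Dx = (-10)*[(-4)*(-1) - (-3)*(-4)] - 2*[(-24)*(-1) - (-3)*4] + (-4)*[(-24)*(-4) - (-4)*4]
  = (-10)*(-8) - 2*(36) + (-4)*(112) = -440
Dy = 4*[(-24)*(-1) - (-3)*4] - (-10)*[3*(-1) - (-3)*(-4)] + (-4)*[3*4 - (-24)*(-4)]
  = 4*(36) - (-10)*(-15) + (-4)*(-84) = 330
Dz = 4*[(-4)*4 - (-24)*(-4)] - 2*[3*4 - (-24)*(-4)] + (-10)*[3*(-4) - (-4)*(-4)]
  = 4*(-112) - 2*(-84) + (-10)*(-28) = 0
x = Dx/D = -440/110 = -4, y = Dy/D = 330/110 = 3, z = Dz/D = 0/110 = 0
Check eq1: (4)(-4) + (2)(3) + (-4)(0) = -10 = -10 ✓
Check eq2: (3)(-4) + (-4)(3) + (-3)(0) = -24 = -24 ✓
Check eq3: (-4)(-4) + (-4)(3) + (-1)(0) = 4 = 4 ✓

x = -4, y = 3, z = 0


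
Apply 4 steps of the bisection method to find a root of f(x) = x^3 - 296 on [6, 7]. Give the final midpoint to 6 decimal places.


f(x) = x^3 - 296
f(6) = -80 < 0
f(7) = 47 > 0

Step 1: midpoint = (6.000000 + 7.000000)/2 = 6.500000
  f(6.500000) = -21.375000
  f(mid) < 0, so root is in [6.500000, 7.000000]

Step 2: midpoint = (6.500000 + 7.000000)/2 = 6.750000
  f(6.750000) = 11.546875
  f(mid) > 0, so root is in [6.500000, 6.750000]

Step 3: midpoint = (6.500000 + 6.750000)/2 = 6.625000
  f(6.625000) = -5.224609
  f(mid) < 0, so root is in [6.625000, 6.750000]

Step 4: midpoint = (6.625000 + 6.750000)/2 = 6.687500
  f(6.687500) = 3.082764
  f(mid) > 0, so root is in [6.625000, 6.687500]

midpoint = 6.687500


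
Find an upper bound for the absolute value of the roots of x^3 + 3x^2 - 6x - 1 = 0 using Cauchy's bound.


Cauchy's bound: all roots r satisfy |r| <= 1 + max(|a_i/a_n|) for i = 0,...,n-1
where a_n is the leading coefficient.

Coefficients: [1, 3, -6, -1]
Leading coefficient a_n = 1
Ratios |a_i/a_n|: 3, 6, 1
Maximum ratio: 6
Cauchy's bound: |r| <= 1 + 6 = 7

Upper bound = 7


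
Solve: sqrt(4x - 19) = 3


Square both sides: 4x - 19 = 3^2 = 9
4x = 9 + 19 = 28
x = 7
Check: sqrt(4*7 - 19) = sqrt(9) = 3 ✓

x = 7


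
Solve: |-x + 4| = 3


An absolute value equation |expr| = 3 gives two cases:
Case 1: -x + 4 = 3
  -x = -1, so x = 1
Case 2: -x + 4 = -3
  -x = -7, so x = 7

x = 1, x = 7


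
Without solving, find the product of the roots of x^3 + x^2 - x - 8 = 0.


By Vieta's formulas for x^3 + bx^2 + cx + d = 0:
  r1 + r2 + r3 = -b/a = -1
  r1*r2 + r1*r3 + r2*r3 = c/a = -1
  r1*r2*r3 = -d/a = 8


Product = 8


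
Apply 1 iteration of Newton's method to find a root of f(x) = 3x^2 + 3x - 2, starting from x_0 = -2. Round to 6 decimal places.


Newton's method: x_(n+1) = x_n - f(x_n)/f'(x_n)
f(x) = 3x^2 + 3x - 2
f'(x) = 6x + 3

Iteration 1:
  f(-2.000000) = 4.000000
  f'(-2.000000) = -9.000000
  x_1 = -2.000000 - (4.000000)/(-9.000000) = -1.555556

x_1 = -1.555556


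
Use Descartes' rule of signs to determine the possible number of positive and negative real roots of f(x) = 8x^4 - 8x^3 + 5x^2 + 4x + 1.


Descartes' rule of signs:

For positive roots, count sign changes in f(x) = 8x^4 - 8x^3 + 5x^2 + 4x + 1:
Signs of coefficients: +, -, +, +, +
Number of sign changes: 2
Possible positive real roots: 2, 0

For negative roots, examine f(-x) = 8x^4 + 8x^3 + 5x^2 - 4x + 1:
Signs of coefficients: +, +, +, -, +
Number of sign changes: 2
Possible negative real roots: 2, 0

Positive roots: 2 or 0; Negative roots: 2 or 0


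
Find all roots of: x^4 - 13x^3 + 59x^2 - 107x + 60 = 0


Let p(x) = x^4 - 13x^3 + 59x^2 - 107x + 60. By the rational root theorem (leading coefficient 1), any rational root is an integer divisor of 60: try ±1, ±2, ... in turn.
Test x = 1: value = 0 ✓, so (x - 1) is a factor.
Synthetic division by (x - 1): bring down 1; 1(1) - 13 = -12; (-12)(1) + 59 = 47; 47(1) - 107 = -60; (-60)(1) + 60 = 0 → quotient x^3 - 12x^2 + 47x - 60, remainder 0.
Continue with the quotient x^3 - 12x^2 + 47x - 60 (candidates must divide 60; re-test x = 1 first in case it repeats).
Test x = 1: value = -24 ≠ 0.
Test x = -1: value = -120 ≠ 0.
Test x = 2: value = -6 ≠ 0.
Test x = -2: value = -210 ≠ 0.
Test x = 3: value = 0 ✓, so (x - 3) is a factor.
Synthetic division by (x - 3): bring down 1; 1(3) - 12 = -9; (-9)(3) + 47 = 20; 20(3) - 60 = 0 → quotient x^2 - 9x + 20, remainder 0.
Solve the quadratic x^2 - 9x + 20 = 0: discriminant = (-9)^2 - 4(1)(20) = 81 - 80 = 1.
sqrt(1) = 1, so x = (9 ± 1)/2: x = 5 or x = 4.
Collecting all roots found:

x = 1, x = 3, x = 4, x = 5


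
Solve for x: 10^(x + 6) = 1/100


Express both sides with the same base.
1/100 = 10^(-2)
Since the bases match, equate exponents: x + 6 = -2
So x = -2 - (6) = -8

x = -8


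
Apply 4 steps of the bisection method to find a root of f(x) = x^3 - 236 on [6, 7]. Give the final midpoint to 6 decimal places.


f(x) = x^3 - 236
f(6) = -20 < 0
f(7) = 107 > 0

Step 1: midpoint = (6.000000 + 7.000000)/2 = 6.500000
  f(6.500000) = 38.625000
  f(mid) > 0, so root is in [6.000000, 6.500000]

Step 2: midpoint = (6.000000 + 6.500000)/2 = 6.250000
  f(6.250000) = 8.140625
  f(mid) > 0, so root is in [6.000000, 6.250000]

Step 3: midpoint = (6.000000 + 6.250000)/2 = 6.125000
  f(6.125000) = -6.216797
  f(mid) < 0, so root is in [6.125000, 6.250000]

Step 4: midpoint = (6.125000 + 6.250000)/2 = 6.187500
  f(6.187500) = 0.889404
  f(mid) > 0, so root is in [6.125000, 6.187500]

midpoint = 6.187500


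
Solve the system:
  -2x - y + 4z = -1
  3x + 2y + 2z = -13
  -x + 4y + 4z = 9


Using Cramer's rule. Expand each determinant along the first row.
D  = (-2)*[2*4 - 2*4] - (-1)*[3*4 - 2*(-1)] + 4*[3*4 - 2*(-1)]
  = (-2)*(0) - (-1)*(14) + 4*(14) = 70
Dx = (-1)*[2*4 - 2*4] - (-1)*[(-13)*4 - 2*9] + 4*[(-13)*4 - 2*9]
  = (-1)*(0) - (-1)*(-70) + 4*(-70) = -350
Dy = (-2)*[(-13)*4 - 2*9] - (-1)*[3*4 - 2*(-1)] + 4*[3*9 - (-13)*(-1)]
  = (-2)*(-70) - (-1)*(14) + 4*(14) = 210
Dz = (-2)*[2*9 - (-13)*4] - (-1)*[3*9 - (-13)*(-1)] + (-1)*[3*4 - 2*(-1)]
  = (-2)*(70) - (-1)*(14) + (-1)*(14) = -140
x = Dx/D = -350/70 = -5, y = Dy/D = 210/70 = 3, z = Dz/D = -140/70 = -2
Check eq1: (-2)(-5) + (-1)(3) + (4)(-2) = -1 = -1 ✓
Check eq2: (3)(-5) + (2)(3) + (2)(-2) = -13 = -13 ✓
Check eq3: (-1)(-5) + (4)(3) + (4)(-2) = 9 = 9 ✓

x = -5, y = 3, z = -2


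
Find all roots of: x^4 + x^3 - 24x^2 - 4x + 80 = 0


Let p(x) = x^4 + x^3 - 24x^2 - 4x + 80. By the rational root theorem (leading coefficient 1), any rational root is an integer divisor of 80: try ±1, ±2, ... in turn.
Test x = 1: value = 54 ≠ 0.
Test x = -1: value = 60 ≠ 0.
Test x = 2: value = 0 ✓, so (x - 2) is a factor.
Synthetic division by (x - 2): bring down 1; 1(2) + 1 = 3; 3(2) - 24 = -18; (-18)(2) - 4 = -40; (-40)(2) + 80 = 0 → quotient x^3 + 3x^2 - 18x - 40, remainder 0.
Continue with the quotient x^3 + 3x^2 - 18x - 40 (candidates must divide 40; re-test x = 2 first in case it repeats).
Test x = 2: value = -56 ≠ 0.
Test x = -2: value = 0 ✓, so (x + 2) is a factor.
Synthetic division by (x + 2): bring down 1; 1(-2) + 3 = 1; 1(-2) - 18 = -20; (-20)(-2) - 40 = 0 → quotient x^2 + x - 20, remainder 0.
Solve the quadratic x^2 + x - 20 = 0: discriminant = 1^2 - 4(1)(-20) = 1 + 80 = 81.
sqrt(81) = 9, so x = (-1 ± 9)/2: x = 4 or x = -5.
Collecting all roots found:

x = -5, x = -2, x = 2, x = 4


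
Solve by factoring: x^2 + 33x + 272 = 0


We need two numbers that multiply to 272 and add to 33.
Those numbers are 16 and 17 (since 16 * 17 = 272 and 16 + 17 = 33).
So x^2 + 33x + 272 = (x + 16)(x + 17) = 0
Setting each factor to zero: x = -16 or x = -17

x = -17, x = -16


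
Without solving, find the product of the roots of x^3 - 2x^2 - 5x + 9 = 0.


By Vieta's formulas for x^3 + bx^2 + cx + d = 0:
  r1 + r2 + r3 = -b/a = 2
  r1*r2 + r1*r3 + r2*r3 = c/a = -5
  r1*r2*r3 = -d/a = -9


Product = -9


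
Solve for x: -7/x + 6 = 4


Subtract 6 from both sides: -7/x = -2
Multiply both sides by x: -7 = -2 * x
Divide by -2: x = 7/2

x = 7/2


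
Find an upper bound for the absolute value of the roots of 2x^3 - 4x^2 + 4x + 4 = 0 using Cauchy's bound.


Cauchy's bound: all roots r satisfy |r| <= 1 + max(|a_i/a_n|) for i = 0,...,n-1
where a_n is the leading coefficient.

Coefficients: [2, -4, 4, 4]
Leading coefficient a_n = 2
Ratios |a_i/a_n|: 2, 2, 2
Maximum ratio: 2
Cauchy's bound: |r| <= 1 + 2 = 3

Upper bound = 3


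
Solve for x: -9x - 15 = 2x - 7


Starting with: -9x - 15 = 2x - 7
Move all x terms to left: (-9 - 2)x = -7 + 15
Simplify: -11x = 8
Divide both sides by -11: x = -8/11

x = -8/11


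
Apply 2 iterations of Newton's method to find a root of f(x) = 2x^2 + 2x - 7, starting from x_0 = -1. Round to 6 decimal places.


Newton's method: x_(n+1) = x_n - f(x_n)/f'(x_n)
f(x) = 2x^2 + 2x - 7
f'(x) = 4x + 2

Iteration 1:
  f(-1.000000) = -7.000000
  f'(-1.000000) = -2.000000
  x_1 = -1.000000 - (-7.000000)/(-2.000000) = -4.500000

Iteration 2:
  f(-4.500000) = 24.500000
  f'(-4.500000) = -16.000000
  x_2 = -4.500000 - (24.500000)/(-16.000000) = -2.968750

x_2 = -2.968750


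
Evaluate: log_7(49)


We need the exponent such that 7^? = 49
7^2 = 49
Therefore log_7(49) = 2

2


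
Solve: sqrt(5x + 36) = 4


Square both sides: 5x + 36 = 4^2 = 16
5x = 16 - 36 = -20
x = -4
Check: sqrt(5*(-4) + 36) = sqrt(16) = 4 ✓

x = -4


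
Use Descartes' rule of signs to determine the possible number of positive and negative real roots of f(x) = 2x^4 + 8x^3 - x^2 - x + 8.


Descartes' rule of signs:

For positive roots, count sign changes in f(x) = 2x^4 + 8x^3 - x^2 - x + 8:
Signs of coefficients: +, +, -, -, +
Number of sign changes: 2
Possible positive real roots: 2, 0

For negative roots, examine f(-x) = 2x^4 - 8x^3 - x^2 + x + 8:
Signs of coefficients: +, -, -, +, +
Number of sign changes: 2
Possible negative real roots: 2, 0

Positive roots: 2 or 0; Negative roots: 2 or 0


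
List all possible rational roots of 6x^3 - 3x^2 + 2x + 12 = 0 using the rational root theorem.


Rational root theorem: possible roots are ±p/q where:
  p divides the constant term (12): p ∈ {1, 2, 3, 4, 6, 12}
  q divides the leading coefficient (6): q ∈ {1, 2, 3, 6}

All possible rational roots: -12, -6, -4, -3, -2, -3/2, -4/3, -1, -2/3, -1/2, -1/3, -1/6, 1/6, 1/3, 1/2, 2/3, 1, 4/3, 3/2, 2, 3, 4, 6, 12

-12, -6, -4, -3, -2, -3/2, -4/3, -1, -2/3, -1/2, -1/3, -1/6, 1/6, 1/3, 1/2, 2/3, 1, 4/3, 3/2, 2, 3, 4, 6, 12


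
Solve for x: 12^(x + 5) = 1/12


Express both sides with the same base.
1/12 = 12^(-1)
Since the bases match, equate exponents: x + 5 = -1
So x = -1 - (5) = -6

x = -6


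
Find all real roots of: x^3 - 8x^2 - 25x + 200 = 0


Let p(x) = x^3 - 8x^2 - 25x + 200. By the rational root theorem (leading coefficient 1), any rational root is an integer divisor of 200: try ±1, ±2, ... in turn.
Test x = 1: value = 168 ≠ 0.
Test x = -1: value = 216 ≠ 0.
Test x = 2: value = 126 ≠ 0.
Test x = -2: value = 210 ≠ 0.
Test x = 4: value = 36 ≠ 0.
Test x = -4: value = 108 ≠ 0.
Test x = 5: value = 0 ✓, so (x - 5) is a factor.
Synthetic division by (x - 5): bring down 1; 1(5) - 8 = -3; (-3)(5) - 25 = -40; (-40)(5) + 200 = 0 → quotient x^2 - 3x - 40, remainder 0.
Solve the quadratic x^2 - 3x - 40 = 0: discriminant = (-3)^2 - 4(1)(-40) = 9 + 160 = 169.
sqrt(169) = 13, so x = (3 ± 13)/2: x = 8 or x = -5.

x = -5, x = 5, x = 8


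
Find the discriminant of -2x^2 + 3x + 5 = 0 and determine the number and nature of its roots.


For ax^2 + bx + c = 0, discriminant D = b^2 - 4ac
Here a = -2, b = 3, c = 5
D = (3)^2 - 4(-2)(5) = 9 + 40 = 49

D = 49 > 0 and is a perfect square (sqrt = 7)
The equation has 2 distinct real rational roots.

Discriminant = 49, 2 distinct real rational roots


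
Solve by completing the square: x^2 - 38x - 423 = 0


Start: x^2 - 38x - 423 = 0
Move constant: x^2 - 38x = 423
Half of -38 is -19, squared is 361
Add 361 to both sides: x^2 - 38x + 361 = 784
(x - 19)^2 = 784
x - 19 = ±28
x = 19 + 28 = 47 or x = 19 - 28 = -9

x = -9, x = 47


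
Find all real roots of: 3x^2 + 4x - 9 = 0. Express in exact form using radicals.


Using the quadratic formula: x = (-b ± sqrt(b^2 - 4ac)) / (2a)
Here a = 3, b = 4, c = -9
Discriminant = b^2 - 4ac = 4^2 - 4(3)(-9) = 16 + 108 = 124
Since discriminant = 124 > 0, there are two real roots.
x = (-4 ± 2*sqrt(31)) / 6
Simplifying: x = (-2 ± sqrt(31)) / 3
Numerically: x ≈ 1.1893 or x ≈ -2.5226

x = (-2 + sqrt(31)) / 3 or x = (-2 - sqrt(31)) / 3


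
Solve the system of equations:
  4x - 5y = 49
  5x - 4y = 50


Using Cramer's rule:
Determinant D = (4)(-4) - (5)(-5) = -16 + 25 = 9
Dx = (49)(-4) - (50)(-5) = -196 + 250 = 54
Dy = (4)(50) - (5)(49) = 200 - 245 = -45
x = Dx/D = 54/9 = 6
y = Dy/D = -45/9 = -5

x = 6, y = -5


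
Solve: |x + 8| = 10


An absolute value equation |expr| = 10 gives two cases:
Case 1: x + 8 = 10
  x = 2, so x = 2
Case 2: x + 8 = -10
  x = -18, so x = -18

x = -18, x = 2


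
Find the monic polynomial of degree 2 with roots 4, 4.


A monic polynomial with roots 4, 4 is:
p(x) = (x - 4)(x - 4)
After multiplying by (x - 4): x - 4
After multiplying by (x - 4): x^2 - 8x + 16

x^2 - 8x + 16


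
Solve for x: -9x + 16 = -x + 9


Starting with: -9x + 16 = -x + 9
Move all x terms to left: (-9 + 1)x = 9 - 16
Simplify: -8x = -7
Divide both sides by -8: x = 7/8

x = 7/8


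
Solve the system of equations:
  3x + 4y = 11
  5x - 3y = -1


Using Cramer's rule:
Determinant D = (3)(-3) - (5)(4) = -9 - 20 = -29
Dx = (11)(-3) - (-1)(4) = -33 + 4 = -29
Dy = (3)(-1) - (5)(11) = -3 - 55 = -58
x = Dx/D = -29/-29 = 1
y = Dy/D = -58/-29 = 2

x = 1, y = 2


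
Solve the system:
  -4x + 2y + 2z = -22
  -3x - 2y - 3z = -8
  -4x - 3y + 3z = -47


Using Cramer's rule. Expand each determinant along the first row.
D  = (-4)*[(-2)*3 - (-3)*(-3)] - 2*[(-3)*3 - (-3)*(-4)] + 2*[(-3)*(-3) - (-2)*(-4)]
  = (-4)*(-15) - 2*(-21) + 2*(1) = 104
Dx = (-22)*[(-2)*3 - (-3)*(-3)] - 2*[(-8)*3 - (-3)*(-47)] + 2*[(-8)*(-3) - (-2)*(-47)]
  = (-22)*(-15) - 2*(-165) + 2*(-70) = 520
Dy = (-4)*[(-8)*3 - (-3)*(-47)] - (-22)*[(-3)*3 - (-3)*(-4)] + 2*[(-3)*(-47) - (-8)*(-4)]
  = (-4)*(-165) - (-22)*(-21) + 2*(109) = 416
Dz = (-4)*[(-2)*(-47) - (-8)*(-3)] - 2*[(-3)*(-47) - (-8)*(-4)] + (-22)*[(-3)*(-3) - (-2)*(-4)]
  = (-4)*(70) - 2*(109) + (-22)*(1) = -520
x = Dx/D = 520/104 = 5, y = Dy/D = 416/104 = 4, z = Dz/D = -520/104 = -5
Check eq1: (-4)(5) + (2)(4) + (2)(-5) = -22 = -22 ✓
Check eq2: (-3)(5) + (-2)(4) + (-3)(-5) = -8 = -8 ✓
Check eq3: (-4)(5) + (-3)(4) + (3)(-5) = -47 = -47 ✓

x = 5, y = 4, z = -5


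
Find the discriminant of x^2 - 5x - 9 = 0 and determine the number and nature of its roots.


For ax^2 + bx + c = 0, discriminant D = b^2 - 4ac
Here a = 1, b = -5, c = -9
D = (-5)^2 - 4(1)(-9) = 25 + 36 = 61

D = 61 > 0 but not a perfect square
The equation has 2 distinct real irrational roots.

Discriminant = 61, 2 distinct real irrational roots


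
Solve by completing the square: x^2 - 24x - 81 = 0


Start: x^2 - 24x - 81 = 0
Move constant: x^2 - 24x = 81
Half of -24 is -12, squared is 144
Add 144 to both sides: x^2 - 24x + 144 = 225
(x - 12)^2 = 225
x - 12 = ±15
x = 12 + 15 = 27 or x = 12 - 15 = -3

x = -3, x = 27


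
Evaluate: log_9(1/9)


We need the exponent such that 9^? = 1/9
9^(-1) = 1/9^1 = 1/9
Therefore log_9(1/9) = -1

-1


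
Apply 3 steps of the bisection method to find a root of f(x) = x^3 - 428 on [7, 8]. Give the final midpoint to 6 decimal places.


f(x) = x^3 - 428
f(7) = -85 < 0
f(8) = 84 > 0

Step 1: midpoint = (7.000000 + 8.000000)/2 = 7.500000
  f(7.500000) = -6.125000
  f(mid) < 0, so root is in [7.500000, 8.000000]

Step 2: midpoint = (7.500000 + 8.000000)/2 = 7.750000
  f(7.750000) = 37.484375
  f(mid) > 0, so root is in [7.500000, 7.750000]

Step 3: midpoint = (7.500000 + 7.750000)/2 = 7.625000
  f(7.625000) = 15.322266
  f(mid) > 0, so root is in [7.500000, 7.625000]

midpoint = 7.625000


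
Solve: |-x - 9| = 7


An absolute value equation |expr| = 7 gives two cases:
Case 1: -x - 9 = 7
  -x = 16, so x = -16
Case 2: -x - 9 = -7
  -x = 2, so x = -2

x = -16, x = -2


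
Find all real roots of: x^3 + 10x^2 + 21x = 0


The constant term is 0, so x = 0 is a root. Factor out x:
  x(x^2 + 10x + 21) = 0
Solve the quadratic x^2 + 10x + 21 = 0: discriminant = 10^2 - 4(1)(21) = 100 - 84 = 16.
sqrt(16) = 4, so x = (-10 ± 4)/2: x = -3 or x = -7.

x = -7, x = -3, x = 0


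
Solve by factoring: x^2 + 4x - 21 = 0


We need two numbers that multiply to -21 and add to 4.
Those numbers are 7 and -3 (since 7 * (-3) = -21 and 7 + (-3) = 4).
So x^2 + 4x - 21 = (x + 7)(x - 3) = 0
Setting each factor to zero: x = -7 or x = 3

x = -7, x = 3


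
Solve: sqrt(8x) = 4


Square both sides: 8x = 4^2 = 16
8x = 16 - 0 = 16
x = 2
Check: sqrt(8*2 + 0) = sqrt(16) = 4 ✓

x = 2


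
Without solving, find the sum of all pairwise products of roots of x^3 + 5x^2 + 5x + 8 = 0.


By Vieta's formulas for x^3 + bx^2 + cx + d = 0:
  r1 + r2 + r3 = -b/a = -5
  r1*r2 + r1*r3 + r2*r3 = c/a = 5
  r1*r2*r3 = -d/a = -8


Sum of pairwise products = 5


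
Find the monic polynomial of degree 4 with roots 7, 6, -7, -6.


A monic polynomial with roots 7, 6, -7, -6 is:
p(x) = (x - 7)(x - 6)(x + 7)(x + 6)
After multiplying by (x - 7): x - 7
After multiplying by (x - 6): x^2 - 13x + 42
After multiplying by (x + 7): x^3 - 6x^2 - 49x + 294
After multiplying by (x + 6): x^4 - 85x^2 + 1764

x^4 - 85x^2 + 1764


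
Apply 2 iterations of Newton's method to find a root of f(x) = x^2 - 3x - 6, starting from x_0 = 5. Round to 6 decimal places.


Newton's method: x_(n+1) = x_n - f(x_n)/f'(x_n)
f(x) = x^2 - 3x - 6
f'(x) = 2x - 3

Iteration 1:
  f(5.000000) = 4.000000
  f'(5.000000) = 7.000000
  x_1 = 5.000000 - (4.000000)/(7.000000) = 4.428571

Iteration 2:
  f(4.428571) = 0.326531
  f'(4.428571) = 5.857143
  x_2 = 4.428571 - (0.326531)/(5.857143) = 4.372822

x_2 = 4.372822


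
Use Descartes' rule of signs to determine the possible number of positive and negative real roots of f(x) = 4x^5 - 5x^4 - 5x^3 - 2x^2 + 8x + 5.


Descartes' rule of signs:

For positive roots, count sign changes in f(x) = 4x^5 - 5x^4 - 5x^3 - 2x^2 + 8x + 5:
Signs of coefficients: +, -, -, -, +, +
Number of sign changes: 2
Possible positive real roots: 2, 0

For negative roots, examine f(-x) = -4x^5 - 5x^4 + 5x^3 - 2x^2 - 8x + 5:
Signs of coefficients: -, -, +, -, -, +
Number of sign changes: 3
Possible negative real roots: 3, 1

Positive roots: 2 or 0; Negative roots: 3 or 1


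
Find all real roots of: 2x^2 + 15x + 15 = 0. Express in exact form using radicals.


Using the quadratic formula: x = (-b ± sqrt(b^2 - 4ac)) / (2a)
Here a = 2, b = 15, c = 15
Discriminant = b^2 - 4ac = 15^2 - 4(2)(15) = 225 - 120 = 105
Since discriminant = 105 > 0, there are two real roots.
x = (-15 ± sqrt(105)) / 4
Numerically: x ≈ -1.1883 or x ≈ -6.3117

x = (-15 + sqrt(105)) / 4 or x = (-15 - sqrt(105)) / 4


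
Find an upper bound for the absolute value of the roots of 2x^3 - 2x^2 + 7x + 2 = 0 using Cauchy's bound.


Cauchy's bound: all roots r satisfy |r| <= 1 + max(|a_i/a_n|) for i = 0,...,n-1
where a_n is the leading coefficient.

Coefficients: [2, -2, 7, 2]
Leading coefficient a_n = 2
Ratios |a_i/a_n|: 1, 7/2, 1
Maximum ratio: 7/2
Cauchy's bound: |r| <= 1 + 7/2 = 9/2

Upper bound = 9/2


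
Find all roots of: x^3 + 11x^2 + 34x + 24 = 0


Let p(x) = x^3 + 11x^2 + 34x + 24. By the rational root theorem (leading coefficient 1), any rational root is an integer divisor of 24: try ±1, ±2, ... in turn.
Test x = 1: value = 70 ≠ 0.
Test x = -1: value = 0 ✓, so (x + 1) is a factor.
Synthetic division by (x + 1): bring down 1; 1(-1) + 11 = 10; 10(-1) + 34 = 24; 24(-1) + 24 = 0 → quotient x^2 + 10x + 24, remainder 0.
Solve the quadratic x^2 + 10x + 24 = 0: discriminant = 10^2 - 4(1)(24) = 100 - 96 = 4.
sqrt(4) = 2, so x = (-10 ± 2)/2: x = -4 or x = -6.
Collecting all roots found:

x = -6, x = -4, x = -1


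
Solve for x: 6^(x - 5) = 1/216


Express both sides with the same base.
1/216 = 6^(-3)
Since the bases match, equate exponents: x - 5 = -3
So x = -3 - (-5) = 2

x = 2


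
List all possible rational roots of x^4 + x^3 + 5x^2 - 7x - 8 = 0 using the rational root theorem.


Rational root theorem: possible roots are ±p/q where:
  p divides the constant term (-8): p ∈ {1, 2, 4, 8}
  q divides the leading coefficient (1): q ∈ {1}

All possible rational roots: -8, -4, -2, -1, 1, 2, 4, 8

-8, -4, -2, -1, 1, 2, 4, 8


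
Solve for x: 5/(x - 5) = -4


Multiply both sides by (x - 5): 5 = -4(x - 5)
Distribute: 5 = -4x + 20
-4x = 5 - 20 = -15
x = 15/4

x = 15/4


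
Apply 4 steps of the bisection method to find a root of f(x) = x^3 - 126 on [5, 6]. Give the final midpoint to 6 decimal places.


f(x) = x^3 - 126
f(5) = -1 < 0
f(6) = 90 > 0

Step 1: midpoint = (5.000000 + 6.000000)/2 = 5.500000
  f(5.500000) = 40.375000
  f(mid) > 0, so root is in [5.000000, 5.500000]

Step 2: midpoint = (5.000000 + 5.500000)/2 = 5.250000
  f(5.250000) = 18.703125
  f(mid) > 0, so root is in [5.000000, 5.250000]

Step 3: midpoint = (5.000000 + 5.250000)/2 = 5.125000
  f(5.125000) = 8.611328
  f(mid) > 0, so root is in [5.000000, 5.125000]

Step 4: midpoint = (5.000000 + 5.125000)/2 = 5.062500
  f(5.062500) = 3.746338
  f(mid) > 0, so root is in [5.000000, 5.062500]

midpoint = 5.062500


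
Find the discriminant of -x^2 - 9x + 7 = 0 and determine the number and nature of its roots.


For ax^2 + bx + c = 0, discriminant D = b^2 - 4ac
Here a = -1, b = -9, c = 7
D = (-9)^2 - 4(-1)(7) = 81 + 28 = 109

D = 109 > 0 but not a perfect square
The equation has 2 distinct real irrational roots.

Discriminant = 109, 2 distinct real irrational roots


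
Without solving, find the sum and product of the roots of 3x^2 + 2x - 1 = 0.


By Vieta's formulas for ax^2 + bx + c = 0:
  Sum of roots = -b/a
  Product of roots = c/a

Here a = 3, b = 2, c = -1
Sum = -(2)/3 = -2/3
Product = -1/3 = -1/3

Sum = -2/3, Product = -1/3


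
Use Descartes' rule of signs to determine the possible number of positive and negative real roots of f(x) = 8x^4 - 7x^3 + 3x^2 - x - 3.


Descartes' rule of signs:

For positive roots, count sign changes in f(x) = 8x^4 - 7x^3 + 3x^2 - x - 3:
Signs of coefficients: +, -, +, -, -
Number of sign changes: 3
Possible positive real roots: 3, 1

For negative roots, examine f(-x) = 8x^4 + 7x^3 + 3x^2 + x - 3:
Signs of coefficients: +, +, +, +, -
Number of sign changes: 1
Possible negative real roots: 1

Positive roots: 3 or 1; Negative roots: 1


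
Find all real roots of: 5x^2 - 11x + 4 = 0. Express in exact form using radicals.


Using the quadratic formula: x = (-b ± sqrt(b^2 - 4ac)) / (2a)
Here a = 5, b = -11, c = 4
Discriminant = b^2 - 4ac = (-11)^2 - 4(5)(4) = 121 - 80 = 41
Since discriminant = 41 > 0, there are two real roots.
x = (11 ± sqrt(41)) / 10
Numerically: x ≈ 1.7403 or x ≈ 0.4597

x = (11 + sqrt(41)) / 10 or x = (11 - sqrt(41)) / 10


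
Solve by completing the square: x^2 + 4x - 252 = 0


Start: x^2 + 4x - 252 = 0
Move constant: x^2 + 4x = 252
Half of 4 is 2, squared is 4
Add 4 to both sides: x^2 + 4x + 4 = 256
(x + 2)^2 = 256
x + 2 = ±16
x = -2 + 16 = 14 or x = -2 - 16 = -18

x = -18, x = 14


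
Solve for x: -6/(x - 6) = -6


Multiply both sides by (x - 6): -6 = -6(x - 6)
Distribute: -6 = -6x + 36
-6x = -6 - 36 = -42
x = 7

x = 7


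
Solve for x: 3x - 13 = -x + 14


Starting with: 3x - 13 = -x + 14
Move all x terms to left: (3 + 1)x = 14 + 13
Simplify: 4x = 27
Divide both sides by 4: x = 27/4

x = 27/4


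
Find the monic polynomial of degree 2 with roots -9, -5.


A monic polynomial with roots -9, -5 is:
p(x) = (x + 9)(x + 5)
After multiplying by (x + 9): x + 9
After multiplying by (x + 5): x^2 + 14x + 45

x^2 + 14x + 45


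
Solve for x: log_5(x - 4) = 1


Convert to exponential form: x - 4 = 5^1 = 5
x = 5 + 4 = 9
Check: log_5(9 - 4) = log_5(5) = log_5(5) = 1 ✓

x = 9


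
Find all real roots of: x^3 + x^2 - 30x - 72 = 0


Let p(x) = x^3 + x^2 - 30x - 72. By the rational root theorem (leading coefficient 1), any rational root is an integer divisor of 72: try ±1, ±2, ... in turn.
Test x = 1: value = -100 ≠ 0.
Test x = -1: value = -42 ≠ 0.
Test x = 2: value = -120 ≠ 0.
Test x = -2: value = -16 ≠ 0.
Test x = 3: value = -126 ≠ 0.
Test x = -3: value = 0 ✓, so (x + 3) is a factor.
Synthetic division by (x + 3): bring down 1; 1(-3) + 1 = -2; (-2)(-3) - 30 = -24; (-24)(-3) - 72 = 0 → quotient x^2 - 2x - 24, remainder 0.
Solve the quadratic x^2 - 2x - 24 = 0: discriminant = (-2)^2 - 4(1)(-24) = 4 + 96 = 100.
sqrt(100) = 10, so x = (2 ± 10)/2: x = 6 or x = -4.

x = -4, x = -3, x = 6


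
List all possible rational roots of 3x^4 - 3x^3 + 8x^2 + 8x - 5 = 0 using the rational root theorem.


Rational root theorem: possible roots are ±p/q where:
  p divides the constant term (-5): p ∈ {1, 5}
  q divides the leading coefficient (3): q ∈ {1, 3}

All possible rational roots: -5, -5/3, -1, -1/3, 1/3, 1, 5/3, 5

-5, -5/3, -1, -1/3, 1/3, 1, 5/3, 5


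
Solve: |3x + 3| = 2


An absolute value equation |expr| = 2 gives two cases:
Case 1: 3x + 3 = 2
  3x = -1, so x = -1/3
Case 2: 3x + 3 = -2
  3x = -5, so x = -5/3

x = -5/3, x = -1/3


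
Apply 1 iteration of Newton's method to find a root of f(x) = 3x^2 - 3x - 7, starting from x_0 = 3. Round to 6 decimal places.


Newton's method: x_(n+1) = x_n - f(x_n)/f'(x_n)
f(x) = 3x^2 - 3x - 7
f'(x) = 6x - 3

Iteration 1:
  f(3.000000) = 11.000000
  f'(3.000000) = 15.000000
  x_1 = 3.000000 - (11.000000)/(15.000000) = 2.266667

x_1 = 2.266667


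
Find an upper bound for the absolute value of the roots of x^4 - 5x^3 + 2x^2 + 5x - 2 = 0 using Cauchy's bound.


Cauchy's bound: all roots r satisfy |r| <= 1 + max(|a_i/a_n|) for i = 0,...,n-1
where a_n is the leading coefficient.

Coefficients: [1, -5, 2, 5, -2]
Leading coefficient a_n = 1
Ratios |a_i/a_n|: 5, 2, 5, 2
Maximum ratio: 5
Cauchy's bound: |r| <= 1 + 5 = 6

Upper bound = 6


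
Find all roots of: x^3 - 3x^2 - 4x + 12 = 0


Let p(x) = x^3 - 3x^2 - 4x + 12. By the rational root theorem (leading coefficient 1), any rational root is an integer divisor of 12: try ±1, ±2, ... in turn.
Test x = 1: value = 6 ≠ 0.
Test x = -1: value = 12 ≠ 0.
Test x = 2: value = 0 ✓, so (x - 2) is a factor.
Synthetic division by (x - 2): bring down 1; 1(2) - 3 = -1; (-1)(2) - 4 = -6; (-6)(2) + 12 = 0 → quotient x^2 - x - 6, remainder 0.
Solve the quadratic x^2 - x - 6 = 0: discriminant = (-1)^2 - 4(1)(-6) = 1 + 24 = 25.
sqrt(25) = 5, so x = (1 ± 5)/2: x = 3 or x = -2.
Collecting all roots found:

x = -2, x = 2, x = 3


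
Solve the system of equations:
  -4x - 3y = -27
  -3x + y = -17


Using Cramer's rule:
Determinant D = (-4)(1) - (-3)(-3) = -4 - 9 = -13
Dx = (-27)(1) - (-17)(-3) = -27 - 51 = -78
Dy = (-4)(-17) - (-3)(-27) = 68 - 81 = -13
x = Dx/D = -78/-13 = 6
y = Dy/D = -13/-13 = 1

x = 6, y = 1


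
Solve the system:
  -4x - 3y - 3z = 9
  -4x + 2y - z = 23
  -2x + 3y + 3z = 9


Using Cramer's rule. Expand each determinant along the first row.
D  = (-4)*[2*3 - (-1)*3] - (-3)*[(-4)*3 - (-1)*(-2)] + (-3)*[(-4)*3 - 2*(-2)]
  = (-4)*(9) - (-3)*(-14) + (-3)*(-8) = -54
Dx = 9*[2*3 - (-1)*3] - (-3)*[23*3 - (-1)*9] + (-3)*[23*3 - 2*9]
  = 9*(9) - (-3)*(78) + (-3)*(51) = 162
Dy = (-4)*[23*3 - (-1)*9] - 9*[(-4)*3 - (-1)*(-2)] + (-3)*[(-4)*9 - 23*(-2)]
  = (-4)*(78) - 9*(-14) + (-3)*(10) = -216
Dz = (-4)*[2*9 - 23*3] - (-3)*[(-4)*9 - 23*(-2)] + 9*[(-4)*3 - 2*(-2)]
  = (-4)*(-51) - (-3)*(10) + 9*(-8) = 162
x = Dx/D = 162/-54 = -3, y = Dy/D = -216/-54 = 4, z = Dz/D = 162/-54 = -3
Check eq1: (-4)(-3) + (-3)(4) + (-3)(-3) = 9 = 9 ✓
Check eq2: (-4)(-3) + (2)(4) + (-1)(-3) = 23 = 23 ✓
Check eq3: (-2)(-3) + (3)(4) + (3)(-3) = 9 = 9 ✓

x = -3, y = 4, z = -3


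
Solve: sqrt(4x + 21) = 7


Square both sides: 4x + 21 = 7^2 = 49
4x = 49 - 21 = 28
x = 7
Check: sqrt(4*7 + 21) = sqrt(49) = 7 ✓

x = 7


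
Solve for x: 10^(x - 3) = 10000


Express both sides with the same base.
10000 = 10^4
Since the bases match, equate exponents: x - 3 = 4
So x = 4 - (-3) = 7

x = 7


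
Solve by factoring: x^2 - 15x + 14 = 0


We need two numbers that multiply to 14 and add to -15.
Those numbers are -14 and -1 (since (-14) * (-1) = 14 and (-14) + (-1) = -15).
So x^2 - 15x + 14 = (x - 14)(x - 1) = 0
Setting each factor to zero: x = 14 or x = 1

x = 1, x = 14


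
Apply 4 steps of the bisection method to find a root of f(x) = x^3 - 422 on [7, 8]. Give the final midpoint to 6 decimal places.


f(x) = x^3 - 422
f(7) = -79 < 0
f(8) = 90 > 0

Step 1: midpoint = (7.000000 + 8.000000)/2 = 7.500000
  f(7.500000) = -0.125000
  f(mid) < 0, so root is in [7.500000, 8.000000]

Step 2: midpoint = (7.500000 + 8.000000)/2 = 7.750000
  f(7.750000) = 43.484375
  f(mid) > 0, so root is in [7.500000, 7.750000]

Step 3: midpoint = (7.500000 + 7.750000)/2 = 7.625000
  f(7.625000) = 21.322266
  f(mid) > 0, so root is in [7.500000, 7.625000]

Step 4: midpoint = (7.500000 + 7.625000)/2 = 7.562500
  f(7.562500) = 10.510010
  f(mid) > 0, so root is in [7.500000, 7.562500]

midpoint = 7.562500


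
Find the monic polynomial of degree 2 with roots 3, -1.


A monic polynomial with roots 3, -1 is:
p(x) = (x - 3)(x + 1)
After multiplying by (x - 3): x - 3
After multiplying by (x + 1): x^2 - 2x - 3

x^2 - 2x - 3


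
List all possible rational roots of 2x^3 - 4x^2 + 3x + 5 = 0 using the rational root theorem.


Rational root theorem: possible roots are ±p/q where:
  p divides the constant term (5): p ∈ {1, 5}
  q divides the leading coefficient (2): q ∈ {1, 2}

All possible rational roots: -5, -5/2, -1, -1/2, 1/2, 1, 5/2, 5

-5, -5/2, -1, -1/2, 1/2, 1, 5/2, 5


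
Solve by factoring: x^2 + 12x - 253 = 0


We need two numbers that multiply to -253 and add to 12.
Those numbers are -11 and 23 (since (-11) * 23 = -253 and (-11) + 23 = 12).
So x^2 + 12x - 253 = (x - 11)(x + 23) = 0
Setting each factor to zero: x = 11 or x = -23

x = -23, x = 11


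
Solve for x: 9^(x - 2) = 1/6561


Express both sides with the same base.
1/6561 = 9^(-4)
Since the bases match, equate exponents: x - 2 = -4
So x = -4 - (-2) = -2

x = -2


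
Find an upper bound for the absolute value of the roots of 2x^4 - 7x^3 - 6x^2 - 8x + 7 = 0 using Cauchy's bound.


Cauchy's bound: all roots r satisfy |r| <= 1 + max(|a_i/a_n|) for i = 0,...,n-1
where a_n is the leading coefficient.

Coefficients: [2, -7, -6, -8, 7]
Leading coefficient a_n = 2
Ratios |a_i/a_n|: 7/2, 3, 4, 7/2
Maximum ratio: 4
Cauchy's bound: |r| <= 1 + 4 = 5

Upper bound = 5


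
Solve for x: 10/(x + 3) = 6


Multiply both sides by (x + 3): 10 = 6(x + 3)
Distribute: 10 = 6x + 18
6x = 10 - 18 = -8
x = -4/3

x = -4/3


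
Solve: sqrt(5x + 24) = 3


Square both sides: 5x + 24 = 3^2 = 9
5x = 9 - 24 = -15
x = -3
Check: sqrt(5*(-3) + 24) = sqrt(9) = 3 ✓

x = -3


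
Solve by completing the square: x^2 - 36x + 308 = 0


Start: x^2 - 36x + 308 = 0
Move constant: x^2 - 36x = -308
Half of -36 is -18, squared is 324
Add 324 to both sides: x^2 - 36x + 324 = 16
(x - 18)^2 = 16
x - 18 = ±4
x = 18 + 4 = 22 or x = 18 - 4 = 14

x = 14, x = 22


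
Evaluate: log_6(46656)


We need the exponent such that 6^? = 46656
6^6 = 46656
Therefore log_6(46656) = 6

6


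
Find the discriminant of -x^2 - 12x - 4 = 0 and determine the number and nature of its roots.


For ax^2 + bx + c = 0, discriminant D = b^2 - 4ac
Here a = -1, b = -12, c = -4
D = (-12)^2 - 4(-1)(-4) = 144 - 16 = 128

D = 128 > 0 but not a perfect square
The equation has 2 distinct real irrational roots.

Discriminant = 128, 2 distinct real irrational roots


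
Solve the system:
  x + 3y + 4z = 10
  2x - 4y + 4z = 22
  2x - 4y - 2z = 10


Using Cramer's rule. Expand each determinant along the first row.
D  = 1*[(-4)*(-2) - 4*(-4)] - 3*[2*(-2) - 4*2] + 4*[2*(-4) - (-4)*2]
  = 1*(24) - 3*(-12) + 4*(0) = 60
Dx = 10*[(-4)*(-2) - 4*(-4)] - 3*[22*(-2) - 4*10] + 4*[22*(-4) - (-4)*10]
  = 10*(24) - 3*(-84) + 4*(-48) = 300
Dy = 1*[22*(-2) - 4*10] - 10*[2*(-2) - 4*2] + 4*[2*10 - 22*2]
  = 1*(-84) - 10*(-12) + 4*(-24) = -60
Dz = 1*[(-4)*10 - 22*(-4)] - 3*[2*10 - 22*2] + 10*[2*(-4) - (-4)*2]
  = 1*(48) - 3*(-24) + 10*(0) = 120
x = Dx/D = 300/60 = 5, y = Dy/D = -60/60 = -1, z = Dz/D = 120/60 = 2
Check eq1: (1)(5) + (3)(-1) + (4)(2) = 10 = 10 ✓
Check eq2: (2)(5) + (-4)(-1) + (4)(2) = 22 = 22 ✓
Check eq3: (2)(5) + (-4)(-1) + (-2)(2) = 10 = 10 ✓

x = 5, y = -1, z = 2


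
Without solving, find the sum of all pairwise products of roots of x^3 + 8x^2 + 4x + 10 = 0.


By Vieta's formulas for x^3 + bx^2 + cx + d = 0:
  r1 + r2 + r3 = -b/a = -8
  r1*r2 + r1*r3 + r2*r3 = c/a = 4
  r1*r2*r3 = -d/a = -10


Sum of pairwise products = 4


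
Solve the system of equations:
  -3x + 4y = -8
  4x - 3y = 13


Using Cramer's rule:
Determinant D = (-3)(-3) - (4)(4) = 9 - 16 = -7
Dx = (-8)(-3) - (13)(4) = 24 - 52 = -28
Dy = (-3)(13) - (4)(-8) = -39 + 32 = -7
x = Dx/D = -28/-7 = 4
y = Dy/D = -7/-7 = 1

x = 4, y = 1


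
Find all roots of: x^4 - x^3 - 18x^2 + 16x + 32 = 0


Let p(x) = x^4 - x^3 - 18x^2 + 16x + 32. By the rational root theorem (leading coefficient 1), any rational root is an integer divisor of 32: try ±1, ±2, ... in turn.
Test x = 1: value = 30 ≠ 0.
Test x = -1: value = 0 ✓, so (x + 1) is a factor.
Synthetic division by (x + 1): bring down 1; 1(-1) - 1 = -2; (-2)(-1) - 18 = -16; (-16)(-1) + 16 = 32; 32(-1) + 32 = 0 → quotient x^3 - 2x^2 - 16x + 32, remainder 0.
Continue with the quotient x^3 - 2x^2 - 16x + 32 (candidates must divide 32; re-test x = -1 first in case it repeats).
Test x = -1: value = 45 ≠ 0.
Test x = 2: value = 0 ✓, so (x - 2) is a factor.
Synthetic division by (x - 2): bring down 1; 1(2) - 2 = 0; 0(2) - 16 = -16; (-16)(2) + 32 = 0 → quotient x^2 - 16, remainder 0.
Solve the quadratic x^2 - 16 = 0: discriminant = 0^2 - 4(1)(-16) = 0 + 64 = 64.
sqrt(64) = 8, so x = (0 ± 8)/2: x = 4 or x = -4.
Collecting all roots found:

x = -4, x = -1, x = 2, x = 4


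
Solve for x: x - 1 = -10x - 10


Starting with: x - 1 = -10x - 10
Move all x terms to left: (1 + 10)x = -10 + 1
Simplify: 11x = -9
Divide both sides by 11: x = -9/11

x = -9/11


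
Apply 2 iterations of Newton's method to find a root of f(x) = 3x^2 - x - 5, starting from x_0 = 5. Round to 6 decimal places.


Newton's method: x_(n+1) = x_n - f(x_n)/f'(x_n)
f(x) = 3x^2 - x - 5
f'(x) = 6x - 1

Iteration 1:
  f(5.000000) = 65.000000
  f'(5.000000) = 29.000000
  x_1 = 5.000000 - (65.000000)/(29.000000) = 2.758621

Iteration 2:
  f(2.758621) = 15.071344
  f'(2.758621) = 15.551724
  x_2 = 2.758621 - (15.071344)/(15.551724) = 1.789510

x_2 = 1.789510


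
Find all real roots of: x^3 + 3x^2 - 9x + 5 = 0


Let p(x) = x^3 + 3x^2 - 9x + 5. By the rational root theorem (leading coefficient 1), any rational root is an integer divisor of 5: try ±1, ±2, ... in turn.
Test x = 1: value = 0 ✓, so (x - 1) is a factor.
Synthetic division by (x - 1): bring down 1; 1(1) + 3 = 4; 4(1) - 9 = -5; (-5)(1) + 5 = 0 → quotient x^2 + 4x - 5, remainder 0.
Solve the quadratic x^2 + 4x - 5 = 0: discriminant = 4^2 - 4(1)(-5) = 16 + 20 = 36.
sqrt(36) = 6, so x = (-4 ± 6)/2: x = 1 or x = -5.

x = -5, x = 1 (multiplicity 2)


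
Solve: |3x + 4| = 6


An absolute value equation |expr| = 6 gives two cases:
Case 1: 3x + 4 = 6
  3x = 2, so x = 2/3
Case 2: 3x + 4 = -6
  3x = -10, so x = -10/3

x = -10/3, x = 2/3


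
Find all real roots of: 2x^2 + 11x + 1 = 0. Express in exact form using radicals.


Using the quadratic formula: x = (-b ± sqrt(b^2 - 4ac)) / (2a)
Here a = 2, b = 11, c = 1
Discriminant = b^2 - 4ac = 11^2 - 4(2)(1) = 121 - 8 = 113
Since discriminant = 113 > 0, there are two real roots.
x = (-11 ± sqrt(113)) / 4
Numerically: x ≈ -0.0925 or x ≈ -5.4075

x = (-11 + sqrt(113)) / 4 or x = (-11 - sqrt(113)) / 4
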